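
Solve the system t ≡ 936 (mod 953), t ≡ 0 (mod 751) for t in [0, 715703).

953⁻¹ mod 751: 953·145 ≡ 1 (mod 751), so 953⁻¹ ≡ 145.
t = 936 + 953·((0 − 936)·145 mod 751) = 936 + 953·211 = 202019.
Check: 202019 mod 953 = 936, 202019 mod 751 = 0. ✓

202019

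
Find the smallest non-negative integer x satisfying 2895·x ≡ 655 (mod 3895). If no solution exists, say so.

346

gcd(2895, 3895) = 5, and 5 | 655, so solutions exist.
Divide through by 5: 579·x ≡ 131 mod 779.
579⁻¹ ≡ 74 (mod 779).
x ≡ 74·131 ≡ 346 (mod 779).
The smallest non-negative solution is x = 346.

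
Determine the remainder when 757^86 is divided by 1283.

1281

86 in binary is 1010110, i.e. 86 = 64 + 16 + 4 + 2.
757^1 ≡ 757 (mod 1283)
757^2 ≡ 757^2 = 573049 ≡ 831 (mod 1283)
757^4 ≡ 831^2 = 690561 ≡ 307 (mod 1283)
757^8 ≡ 307^2 = 94249 ≡ 590 (mod 1283)
757^16 ≡ 590^2 = 348100 ≡ 407 (mod 1283)
757^32 ≡ 407^2 = 165649 ≡ 142 (mod 1283)
757^64 ≡ 142^2 = 20164 ≡ 919 (mod 1283)
757^86 = 757^64 · 757^16 · 757^4 · 757^2 ≡ 919 · 407 · 307 · 831 (mod 1283).
Accumulate the product:
919 · 407 = 374033 ≡ 680
680 · 307 = 208760 ≡ 914
914 · 831 = 759534 ≡ 1281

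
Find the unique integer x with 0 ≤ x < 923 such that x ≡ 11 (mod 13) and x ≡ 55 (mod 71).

13⁻¹ mod 71: 13·11 ≡ 1 (mod 71), so 13⁻¹ ≡ 11.
x = 11 + 13·((55 − 11)·11 mod 71) = 11 + 13·58 = 765.

765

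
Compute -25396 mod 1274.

84

-25396 = -20*1274 + 84, so -25396 ≡ 84 (mod 1274).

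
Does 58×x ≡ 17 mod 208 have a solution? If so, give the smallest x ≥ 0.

no solution

gcd(58, 208) = 2, and 2 does not divide 17.
So the congruence has no solution.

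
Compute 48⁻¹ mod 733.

By the extended Euclidean algorithm:
733 = 15×48 + 13
48 = 3×13 + 9
13 = 1×9 + 4
9 = 2×4 + 1
4 = 4×1 + 0
gcd(48, 733) = 1, so the inverse exists.
Bézout: 1 = −11×733 + 168×48.
So 48⁻¹ ≡ 168 (mod 733).

168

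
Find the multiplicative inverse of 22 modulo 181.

181 = 8×22 + 5
22 = 4×5 + 2
5 = 2×2 + 1
2 = 2×1 + 0
gcd(22, 181) = 1, so the inverse exists.
Bézout: 1 = 9×181 − 74×22.
So 22⁻¹ ≡ −74 ≡ 107 (mod 181).

107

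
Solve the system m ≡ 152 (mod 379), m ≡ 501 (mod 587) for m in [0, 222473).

109683

379⁻¹ mod 587: 379*460 ≡ 1 (mod 587), so 379⁻¹ ≡ 460.
m = 152 + 379*((501 − 152)*460 mod 587) = 152 + 379*289 = 109683.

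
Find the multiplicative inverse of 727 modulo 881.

Run the extended Euclidean algorithm:
881 = 1×727 + 154
727 = 4×154 + 111
154 = 1×111 + 43
111 = 2×43 + 25
43 = 1×25 + 18
25 = 1×18 + 7
18 = 2×7 + 4
7 = 1×4 + 3
4 = 1×3 + 1
3 = 3×1 + 0
gcd(727, 881) = 1, so the inverse exists.
Bézout: 1 = 203×881 − 246×727.
So 727⁻¹ ≡ −246 ≡ 635 (mod 881).

635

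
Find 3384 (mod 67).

3384 = 50×67 + 34, so 3384 ≡ 34 (mod 67).

34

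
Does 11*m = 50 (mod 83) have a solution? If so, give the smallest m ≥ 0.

80

gcd(11, 83) = 1, so a unique solution mod 83 exists.
11⁻¹ ≡ 68 (mod 83).
m ≡ 68*50 ≡ 80 (mod 83).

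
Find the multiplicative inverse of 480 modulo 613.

613 = 1*480 + 133
480 = 3*133 + 81
133 = 1*81 + 52
81 = 1*52 + 29
52 = 1*29 + 23
29 = 1*23 + 6
23 = 3*6 + 5
6 = 1*5 + 1
5 = 5*1 + 0
gcd(480, 613) = 1, so the inverse exists.
Bézout: 1 = −83*613 + 106*480.
So 480⁻¹ ≡ 106 (mod 613).

106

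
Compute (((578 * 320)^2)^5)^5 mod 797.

177

578 * 320 = 184960 ≡ 56 (mod 797)
(56)^2 ≡ 745 (mod 797)
(745)^5 ≡ 36 (mod 797)
(36)^5 ≡ 177 (mod 797)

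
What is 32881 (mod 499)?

446

32881 = 65·499 + 446, so 32881 ≡ 446 (mod 499).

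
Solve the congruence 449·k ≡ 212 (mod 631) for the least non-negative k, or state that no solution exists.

297

gcd(449, 631) = 1, so a unique solution mod 631 exists.
449⁻¹ ≡ 52 (mod 631).
k ≡ 52·212 ≡ 297 (mod 631).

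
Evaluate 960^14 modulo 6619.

Using repeated squaring:
960^1 ≡ 960 (mod 6619)
960^2 ≡ 960^2 = 921600 ≡ 1559 (mod 6619)
960^4 ≡ 1559^2 = 2430481 ≡ 1308 (mod 6619)
960^8 ≡ 1308^2 = 1710864 ≡ 3162 (mod 6619)
960^14 = 960^8 × 960^4 × 960^2 ≡ 3162 × 1308 × 1559 (mod 6619).
Accumulate the product:
3162 × 1308 = 4135896 ≡ 5640
5640 × 1559 = 8792760 ≡ 2728

2728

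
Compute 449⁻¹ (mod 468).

197

468 = 1×449 + 19
449 = 23×19 + 12
19 = 1×12 + 7
12 = 1×7 + 5
7 = 1×5 + 2
5 = 2×2 + 1
2 = 2×1 + 0
gcd(449, 468) = 1, so the inverse exists.
Bézout: 1 = −189×468 + 197×449.
So 449⁻¹ ≡ 197 (mod 468).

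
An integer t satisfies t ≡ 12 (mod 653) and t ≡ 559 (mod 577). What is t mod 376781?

653⁻¹ mod 577: 653*205 ≡ 1 (mod 577), so 653⁻¹ ≡ 205.
t = 12 + 653*((559 − 12)*205 mod 577) = 12 + 653*197 = 128653.
Check: 128653 mod 653 = 12, 128653 mod 577 = 559. ✓

128653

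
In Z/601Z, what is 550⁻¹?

436

By the extended Euclidean algorithm:
601 = 1*550 + 51
550 = 10*51 + 40
51 = 1*40 + 11
40 = 3*11 + 7
11 = 1*7 + 4
7 = 1*4 + 3
4 = 1*3 + 1
3 = 3*1 + 0
gcd(550, 601) = 1, so the inverse exists.
Bézout: 1 = 151*601 − 165*550.
So 550⁻¹ ≡ −165 ≡ 436 (mod 601).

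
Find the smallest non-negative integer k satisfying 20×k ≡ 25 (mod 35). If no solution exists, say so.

gcd(20, 35) = 5, and 5 | 25, so solutions exist.
Divide through by 5: 4×k ≡ 5 (mod 7).
4⁻¹ ≡ 2 (mod 7).
k ≡ 2×5 ≡ 3 (mod 7).
The smallest non-negative solution is k = 3.

3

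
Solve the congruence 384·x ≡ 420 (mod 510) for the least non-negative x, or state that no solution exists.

25

gcd(384, 510) = 6, and 6 | 420, so solutions exist.
Divide through by 6: 64·x mod 85 = 70.
64⁻¹ ≡ 4 (mod 85).
x ≡ 4·70 ≡ 25 (mod 85).
The smallest non-negative solution is x = 25.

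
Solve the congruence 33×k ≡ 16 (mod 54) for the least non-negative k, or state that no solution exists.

gcd(33, 54) = 3, and 3 does not divide 16.
So the congruence has no solution.

no solution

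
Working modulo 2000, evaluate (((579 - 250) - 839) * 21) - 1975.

579 - 250 = 329
329 - 839 = -510 ≡ 1490 (mod 2000)
1490 * 21 = 31290 ≡ 1290 (mod 2000)
1290 - 1975 = -685 ≡ 1315 (mod 2000)

1315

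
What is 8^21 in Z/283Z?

120

By square-and-multiply:
21 in binary is 10101, i.e. 21 = 16 + 4 + 1.
8^1 ≡ 8 (mod 283)
8^2 ≡ 8^2 = 64 (mod 283)
8^4 ≡ 64^2 = 4096 ≡ 134 (mod 283)
8^8 ≡ 134^2 = 17956 ≡ 127 (mod 283)
8^16 ≡ 127^2 = 16129 ≡ 281 (mod 283)
8^21 = 8^16 · 8^4 · 8^1 ≡ 281 · 134 · 8 (mod 283).
Accumulate the product:
281 · 134 = 37654 ≡ 15
15 · 8 = 120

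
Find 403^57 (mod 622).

Using repeated squaring:
57 in binary is 111001, i.e. 57 = 32 + 16 + 8 + 1.
403^1 ≡ 403 (mod 622)
403^2 ≡ 403^2 = 162409 ≡ 67 (mod 622)
403^4 ≡ 67^2 = 4489 ≡ 135 (mod 622)
403^8 ≡ 135^2 = 18225 ≡ 187 (mod 622)
403^16 ≡ 187^2 = 34969 ≡ 137 (mod 622)
403^32 ≡ 137^2 = 18769 ≡ 109 (mod 622)
403^57 = 403^32 · 403^16 · 403^8 · 403^1 ≡ 109 · 137 · 187 · 403 (mod 622).
Accumulate the product:
109 · 137 = 14933 ≡ 5
5 · 187 = 935 ≡ 313
313 · 403 = 126139 ≡ 495

495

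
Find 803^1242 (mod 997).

1242 in binary is 10011011010, i.e. 1242 = 1024 + 128 + 64 + 16 + 8 + 2.
803^1 ≡ 803 (mod 997)
803^2 ≡ 803^2 = 644809 ≡ 747 (mod 997)
803^4 ≡ 747^2 = 558009 ≡ 686 (mod 997)
803^8 ≡ 686^2 = 470596 ≡ 12 (mod 997)
803^16 ≡ 12^2 = 144 (mod 997)
803^32 ≡ 144^2 = 20736 ≡ 796 (mod 997)
803^64 ≡ 796^2 = 633616 ≡ 521 (mod 997)
803^128 ≡ 521^2 = 271441 ≡ 257 (mod 997)
803^256 ≡ 257^2 = 66049 ≡ 247 (mod 997)
803^512 ≡ 247^2 = 61009 ≡ 192 (mod 997)
803^1024 ≡ 192^2 = 36864 ≡ 972 (mod 997)
803^1242 = 803^1024 × 803^128 × 803^64 × 803^16 × 803^8 × 803^2 ≡ 972 × 257 × 521 × 144 × 12 × 747 (mod 997).
Accumulate the product:
972 × 257 = 249804 ≡ 554
554 × 521 = 288634 ≡ 501
501 × 144 = 72144 ≡ 360
360 × 12 = 4320 ≡ 332
332 × 747 = 248004 ≡ 748

748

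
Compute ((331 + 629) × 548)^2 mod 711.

331 + 629 = 960 ≡ 249 (mod 711)
249 × 548 = 136452 ≡ 651 (mod 711)
(651)^2 ≡ 45 (mod 711)

45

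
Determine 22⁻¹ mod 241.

241 = 10×22 + 21
22 = 1×21 + 1
21 = 21×1 + 0
gcd(22, 241) = 1, so the inverse exists.
Bézout: 1 = −1×241 + 11×22.
So 22⁻¹ ≡ 11 (mod 241).

11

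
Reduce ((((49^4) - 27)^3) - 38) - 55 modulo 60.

(49)^4 ≡ 1 (mod 60)
1 - 27 = -26 ≡ 34 (mod 60)
(34)^3 ≡ 4 (mod 60)
4 - 38 = -34 ≡ 26 (mod 60)
26 - 55 = -29 ≡ 31 (mod 60)

31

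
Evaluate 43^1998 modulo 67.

1998 in binary is 11111001110, i.e. 1998 = 1024 + 512 + 256 + 128 + 64 + 8 + 4 + 2.
43^1 ≡ 43 (mod 67)
43^2 ≡ 43^2 = 1849 ≡ 40 (mod 67)
43^4 ≡ 40^2 = 1600 ≡ 59 (mod 67)
43^8 ≡ 59^2 = 3481 ≡ 64 (mod 67)
43^16 ≡ 64^2 = 4096 ≡ 9 (mod 67)
43^32 ≡ 9^2 = 81 ≡ 14 (mod 67)
43^64 ≡ 14^2 = 196 ≡ 62 (mod 67)
43^128 ≡ 62^2 = 3844 ≡ 25 (mod 67)
43^256 ≡ 25^2 = 625 ≡ 22 (mod 67)
43^512 ≡ 22^2 = 484 ≡ 15 (mod 67)
43^1024 ≡ 15^2 = 225 ≡ 24 (mod 67)
43^1998 = 43^1024 * 43^512 * 43^256 * 43^128 * 43^64 * 43^8 * 43^4 * 43^2 ≡ 24 * 15 * 22 * 25 * 62 * 64 * 59 * 40 (mod 67).
Accumulate the product:
24 * 15 = 360 ≡ 25
25 * 22 = 550 ≡ 14
14 * 25 = 350 ≡ 15
15 * 62 = 930 ≡ 59
59 * 64 = 3776 ≡ 24
24 * 59 = 1416 ≡ 9
9 * 40 = 360 ≡ 25

25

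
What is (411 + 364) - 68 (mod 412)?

295

411 + 364 = 775 ≡ 363 (mod 412)
363 - 68 = 295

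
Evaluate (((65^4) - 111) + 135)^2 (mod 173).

(65)^4 ≡ 139 (mod 173)
139 - 111 = 28
28 + 135 = 163
(163)^2 ≡ 100 (mod 173)

100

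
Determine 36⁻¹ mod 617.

120

By the extended Euclidean algorithm:
617 = 17*36 + 5
36 = 7*5 + 1
5 = 5*1 + 0
gcd(36, 617) = 1, so the inverse exists.
Back-substitute for 1:
1 = 1*36 − 7*5
  = −7*617 + 120*36
So 36⁻¹ ≡ 120 (mod 617).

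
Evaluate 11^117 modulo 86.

11^1 ≡ 11 (mod 86)
11^2 ≡ 11^2 = 121 ≡ 35 (mod 86)
11^4 ≡ 35^2 = 1225 ≡ 21 (mod 86)
11^8 ≡ 21^2 = 441 ≡ 11 (mod 86)
11^16 ≡ 11^2 = 121 ≡ 35 (mod 86)
11^32 ≡ 35^2 = 1225 ≡ 21 (mod 86)
11^64 ≡ 21^2 = 441 ≡ 11 (mod 86)
11^117 = 11^64 * 11^32 * 11^16 * 11^4 * 11^1 ≡ 11 * 21 * 35 * 21 * 11 (mod 86).
Accumulate the product:
11 * 21 = 231 ≡ 59
59 * 35 = 2065 ≡ 1
1 * 21 = 21
21 * 11 = 231 ≡ 59

59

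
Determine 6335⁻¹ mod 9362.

3365

Apply the Euclidean algorithm and back-substitute:
9362 = 1*6335 + 3027
6335 = 2*3027 + 281
3027 = 10*281 + 217
281 = 1*217 + 64
217 = 3*64 + 25
64 = 2*25 + 14
25 = 1*14 + 11
14 = 1*11 + 3
11 = 3*3 + 2
3 = 1*2 + 1
2 = 2*1 + 0
gcd(6335, 9362) = 1, so the inverse exists.
Back-substitute for 1:
1 = 1*3 − 1*2
  = −1*11 + 4*3
  = 4*14 − 5*11
  = −5*25 + 9*14
  = 9*64 − 23*25
  = −23*217 + 78*64
  = 78*281 − 101*217
  = −101*3027 + 1088*281
  = 1088*6335 − 2277*3027
  = −2277*9362 + 3365*6335
So 6335⁻¹ ≡ 3365 (mod 9362).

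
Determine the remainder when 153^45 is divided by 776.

Compute successive squares:
45 in binary is 101101, i.e. 45 = 32 + 8 + 4 + 1.
153^1 ≡ 153 (mod 776)
153^2 ≡ 153^2 = 23409 ≡ 129 (mod 776)
153^4 ≡ 129^2 = 16641 ≡ 345 (mod 776)
153^8 ≡ 345^2 = 119025 ≡ 297 (mod 776)
153^16 ≡ 297^2 = 88209 ≡ 521 (mod 776)
153^32 ≡ 521^2 = 271441 ≡ 617 (mod 776)
153^45 = 153^32 × 153^8 × 153^4 × 153^1 ≡ 617 × 297 × 345 × 153 (mod 776).
Accumulate the product:
617 × 297 = 183249 ≡ 113
113 × 345 = 38985 ≡ 185
185 × 153 = 28305 ≡ 369

369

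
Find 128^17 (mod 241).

17 in binary is 10001, i.e. 17 = 16 + 1.
128^1 ≡ 128 (mod 241)
128^2 ≡ 128^2 = 16384 ≡ 237 (mod 241)
128^4 ≡ 237^2 = 56169 ≡ 16 (mod 241)
128^8 ≡ 16^2 = 256 ≡ 15 (mod 241)
128^16 ≡ 15^2 = 225 (mod 241)
128^17 = 128^16 × 128^1 ≡ 225 × 128 (mod 241).
225 × 128 = 28800 ≡ 121 (mod 241).

121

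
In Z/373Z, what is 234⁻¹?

161

Apply the Euclidean algorithm and back-substitute:
373 = 1×234 + 139
234 = 1×139 + 95
139 = 1×95 + 44
95 = 2×44 + 7
44 = 6×7 + 2
7 = 3×2 + 1
2 = 2×1 + 0
gcd(234, 373) = 1, so the inverse exists.
Back-substitute for 1:
1 = 1×7 − 3×2
  = −3×44 + 19×7
  = 19×95 − 41×44
  = −41×139 + 60×95
  = 60×234 − 101×139
  = −101×373 + 161×234
So 234⁻¹ ≡ 161 (mod 373).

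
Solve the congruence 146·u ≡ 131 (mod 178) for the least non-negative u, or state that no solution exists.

gcd(146, 178) = 2, and 2 does not divide 131.
So the congruence has no solution.

no solution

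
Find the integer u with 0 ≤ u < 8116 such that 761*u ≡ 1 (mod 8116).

Apply the Euclidean algorithm and back-substitute:
8116 = 10*761 + 506
761 = 1*506 + 255
506 = 1*255 + 251
255 = 1*251 + 4
251 = 62*4 + 3
4 = 1*3 + 1
3 = 3*1 + 0
gcd(761, 8116) = 1, so the inverse exists.
Back-substitute for 1:
1 = 1*4 − 1*3
  = −1*251 + 63*4
  = 63*255 − 64*251
  = −64*506 + 127*255
  = 127*761 − 191*506
  = −191*8116 + 2037*761
So 761⁻¹ ≡ 2037 (mod 8116).

2037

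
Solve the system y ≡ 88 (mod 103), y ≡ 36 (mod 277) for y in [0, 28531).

103⁻¹ mod 277: 103×78 ≡ 1 (mod 277), so 103⁻¹ ≡ 78.
y = 88 + 103×((36 − 88)×78 mod 277) = 88 + 103×99 = 10285.

10285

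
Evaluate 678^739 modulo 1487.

714

Compute successive squares:
678^1 ≡ 678 (mod 1487)
678^2 ≡ 678^2 = 459684 ≡ 201 (mod 1487)
678^4 ≡ 201^2 = 40401 ≡ 252 (mod 1487)
678^8 ≡ 252^2 = 63504 ≡ 1050 (mod 1487)
678^16 ≡ 1050^2 = 1102500 ≡ 633 (mod 1487)
678^32 ≡ 633^2 = 400689 ≡ 686 (mod 1487)
678^64 ≡ 686^2 = 470596 ≡ 704 (mod 1487)
678^128 ≡ 704^2 = 495616 ≡ 445 (mod 1487)
678^256 ≡ 445^2 = 198025 ≡ 254 (mod 1487)
678^512 ≡ 254^2 = 64516 ≡ 575 (mod 1487)
678^739 = 678^512 * 678^128 * 678^64 * 678^32 * 678^2 * 678^1 ≡ 575 * 445 * 704 * 686 * 201 * 678 (mod 1487).
Accumulate the product:
575 * 445 = 255875 ≡ 111
111 * 704 = 78144 ≡ 820
820 * 686 = 562520 ≡ 434
434 * 201 = 87234 ≡ 988
988 * 678 = 669864 ≡ 714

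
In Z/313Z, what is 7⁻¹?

313 = 44*7 + 5
7 = 1*5 + 2
5 = 2*2 + 1
2 = 2*1 + 0
gcd(7, 313) = 1, so the inverse exists.
Back-substitute for 1:
1 = 1*5 − 2*2
  = −2*7 + 3*5
  = 3*313 − 134*7
So 7⁻¹ ≡ −134 ≡ 179 (mod 313).

179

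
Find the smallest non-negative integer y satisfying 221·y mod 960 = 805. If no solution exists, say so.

gcd(221, 960) = 1, so a unique solution mod 960 exists.
221⁻¹ ≡ 821 (mod 960).
y ≡ 821·805 ≡ 425 (mod 960).

425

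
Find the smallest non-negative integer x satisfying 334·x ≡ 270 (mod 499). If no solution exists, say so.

452

gcd(334, 499) = 1, so a unique solution mod 499 exists.
334⁻¹ ≡ 375 (mod 499).
x ≡ 375·270 ≡ 452 (mod 499).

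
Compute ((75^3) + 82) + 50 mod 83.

35

(75)^3 ≡ 69 (mod 83)
69 + 82 = 151 ≡ 68 (mod 83)
68 + 50 = 118 ≡ 35 (mod 83)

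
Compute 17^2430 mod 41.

By square-and-multiply:
17^1 ≡ 17 (mod 41)
17^2 ≡ 17^2 = 289 ≡ 2 (mod 41)
17^4 ≡ 2^2 = 4 (mod 41)
17^8 ≡ 4^2 = 16 (mod 41)
17^16 ≡ 16^2 = 256 ≡ 10 (mod 41)
17^32 ≡ 10^2 = 100 ≡ 18 (mod 41)
17^64 ≡ 18^2 = 324 ≡ 37 (mod 41)
17^128 ≡ 37^2 = 1369 ≡ 16 (mod 41)
17^256 ≡ 16^2 = 256 ≡ 10 (mod 41)
17^512 ≡ 10^2 = 100 ≡ 18 (mod 41)
17^1024 ≡ 18^2 = 324 ≡ 37 (mod 41)
17^2048 ≡ 37^2 = 1369 ≡ 16 (mod 41)
17^2430 = 17^2048 × 17^256 × 17^64 × 17^32 × 17^16 × 17^8 × 17^4 × 17^2 ≡ 16 × 10 × 37 × 18 × 10 × 16 × 4 × 2 (mod 41).
Accumulate the product:
16 × 10 = 160 ≡ 37
37 × 37 = 1369 ≡ 16
16 × 18 = 288 ≡ 1
1 × 10 = 10
10 × 16 = 160 ≡ 37
37 × 4 = 148 ≡ 25
25 × 2 = 50 ≡ 9

9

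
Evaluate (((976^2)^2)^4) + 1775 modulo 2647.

881

(976)^2 ≡ 2303 (mod 2647)
(2303)^2 ≡ 1868 (mod 2647)
(1868)^4 ≡ 1753 (mod 2647)
1753 + 1775 = 3528 ≡ 881 (mod 2647)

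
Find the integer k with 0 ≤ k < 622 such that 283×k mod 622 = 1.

622 = 2×283 + 56
283 = 5×56 + 3
56 = 18×3 + 2
3 = 1×2 + 1
2 = 2×1 + 0
gcd(283, 622) = 1, so the inverse exists.
Back-substitute for 1:
1 = 1×3 − 1×2
  = −1×56 + 19×3
  = 19×283 − 96×56
  = −96×622 + 211×283
So 283⁻¹ ≡ 211 (mod 622).

211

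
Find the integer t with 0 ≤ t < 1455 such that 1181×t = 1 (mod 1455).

1301

Apply the Euclidean algorithm and back-substitute:
1455 = 1*1181 + 274
1181 = 4*274 + 85
274 = 3*85 + 19
85 = 4*19 + 9
19 = 2*9 + 1
9 = 9*1 + 0
gcd(1181, 1455) = 1, so the inverse exists.
Back-substitute for 1:
1 = 1*19 − 2*9
  = −2*85 + 9*19
  = 9*274 − 29*85
  = −29*1181 + 125*274
  = 125*1455 − 154*1181
So 1181⁻¹ ≡ −154 ≡ 1301 (mod 1455).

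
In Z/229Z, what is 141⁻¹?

Apply the Euclidean algorithm and back-substitute:
229 = 1*141 + 88
141 = 1*88 + 53
88 = 1*53 + 35
53 = 1*35 + 18
35 = 1*18 + 17
18 = 1*17 + 1
17 = 17*1 + 0
gcd(141, 229) = 1, so the inverse exists.
Back-substitute for 1:
1 = 1*18 − 1*17
  = −1*35 + 2*18
  = 2*53 − 3*35
  = −3*88 + 5*53
  = 5*141 − 8*88
  = −8*229 + 13*141
So 141⁻¹ ≡ 13 (mod 229).

13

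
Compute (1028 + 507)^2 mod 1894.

1028 + 507 = 1535
(1535)^2 ≡ 89 (mod 1894)

89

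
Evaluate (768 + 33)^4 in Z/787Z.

768 + 33 = 801 ≡ 14 (mod 787)
(14)^4 ≡ 640 (mod 787)

640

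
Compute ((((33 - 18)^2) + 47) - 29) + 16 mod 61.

15

33 - 18 = 15
(15)^2 ≡ 42 (mod 61)
42 + 47 = 89 ≡ 28 (mod 61)
28 - 29 = -1 ≡ 60 (mod 61)
60 + 16 = 76 ≡ 15 (mod 61)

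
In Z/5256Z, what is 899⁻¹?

3923

Run the extended Euclidean algorithm:
5256 = 5×899 + 761
899 = 1×761 + 138
761 = 5×138 + 71
138 = 1×71 + 67
71 = 1×67 + 4
67 = 16×4 + 3
4 = 1×3 + 1
3 = 3×1 + 0
gcd(899, 5256) = 1, so the inverse exists.
Bézout: 1 = 228×5256 − 1333×899.
So 899⁻¹ ≡ −1333 ≡ 3923 (mod 5256).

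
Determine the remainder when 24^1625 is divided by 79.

56

1625 in binary is 11001011001, i.e. 1625 = 1024 + 512 + 64 + 16 + 8 + 1.
24^1 ≡ 24 (mod 79)
24^2 ≡ 24^2 = 576 ≡ 23 (mod 79)
24^4 ≡ 23^2 = 529 ≡ 55 (mod 79)
24^8 ≡ 55^2 = 3025 ≡ 23 (mod 79)
24^16 ≡ 23^2 = 529 ≡ 55 (mod 79)
24^32 ≡ 55^2 = 3025 ≡ 23 (mod 79)
24^64 ≡ 23^2 = 529 ≡ 55 (mod 79)
24^128 ≡ 55^2 = 3025 ≡ 23 (mod 79)
24^256 ≡ 23^2 = 529 ≡ 55 (mod 79)
24^512 ≡ 55^2 = 3025 ≡ 23 (mod 79)
24^1024 ≡ 23^2 = 529 ≡ 55 (mod 79)
24^1625 = 24^1024 × 24^512 × 24^64 × 24^16 × 24^8 × 24^1 ≡ 55 × 23 × 55 × 55 × 23 × 24 (mod 79).
Accumulate the product:
55 × 23 = 1265 ≡ 1
1 × 55 = 55
55 × 55 = 3025 ≡ 23
23 × 23 = 529 ≡ 55
55 × 24 = 1320 ≡ 56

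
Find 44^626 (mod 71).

12

44^1 ≡ 44 (mod 71)
44^2 ≡ 44^2 = 1936 ≡ 19 (mod 71)
44^4 ≡ 19^2 = 361 ≡ 6 (mod 71)
44^8 ≡ 6^2 = 36 (mod 71)
44^16 ≡ 36^2 = 1296 ≡ 18 (mod 71)
44^32 ≡ 18^2 = 324 ≡ 40 (mod 71)
44^64 ≡ 40^2 = 1600 ≡ 38 (mod 71)
44^128 ≡ 38^2 = 1444 ≡ 24 (mod 71)
44^256 ≡ 24^2 = 576 ≡ 8 (mod 71)
44^512 ≡ 8^2 = 64 (mod 71)
44^626 = 44^512 · 44^64 · 44^32 · 44^16 · 44^2 ≡ 64 · 38 · 40 · 18 · 19 (mod 71).
Accumulate the product:
64 · 38 = 2432 ≡ 18
18 · 40 = 720 ≡ 10
10 · 18 = 180 ≡ 38
38 · 19 = 722 ≡ 12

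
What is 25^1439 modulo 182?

Compute successive squares:
1439 in binary is 10110011111, i.e. 1439 = 1024 + 256 + 128 + 16 + 8 + 4 + 2 + 1.
25^1 ≡ 25 (mod 182)
25^2 ≡ 25^2 = 625 ≡ 79 (mod 182)
25^4 ≡ 79^2 = 6241 ≡ 53 (mod 182)
25^8 ≡ 53^2 = 2809 ≡ 79 (mod 182)
25^16 ≡ 79^2 = 6241 ≡ 53 (mod 182)
25^32 ≡ 53^2 = 2809 ≡ 79 (mod 182)
25^64 ≡ 79^2 = 6241 ≡ 53 (mod 182)
25^128 ≡ 53^2 = 2809 ≡ 79 (mod 182)
25^256 ≡ 79^2 = 6241 ≡ 53 (mod 182)
25^512 ≡ 53^2 = 2809 ≡ 79 (mod 182)
25^1024 ≡ 79^2 = 6241 ≡ 53 (mod 182)
25^1439 = 25^1024 * 25^256 * 25^128 * 25^16 * 25^8 * 25^4 * 25^2 * 25^1 ≡ 53 * 53 * 79 * 53 * 79 * 53 * 79 * 25 (mod 182).
Accumulate the product:
53 * 53 = 2809 ≡ 79
79 * 79 = 6241 ≡ 53
53 * 53 = 2809 ≡ 79
79 * 79 = 6241 ≡ 53
53 * 53 = 2809 ≡ 79
79 * 79 = 6241 ≡ 53
53 * 25 = 1325 ≡ 51

51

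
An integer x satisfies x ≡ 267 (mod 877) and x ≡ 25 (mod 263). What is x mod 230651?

877⁻¹ mod 263: 877×3 ≡ 1 (mod 263), so 877⁻¹ ≡ 3.
x = 267 + 877×((25 − 267)×3 mod 263) = 267 + 877×63 = 55518.

55518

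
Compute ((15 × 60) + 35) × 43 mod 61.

6

15 × 60 = 900 ≡ 46 (mod 61)
46 + 35 = 81 ≡ 20 (mod 61)
20 × 43 = 860 ≡ 6 (mod 61)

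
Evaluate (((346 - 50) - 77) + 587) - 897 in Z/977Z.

346 - 50 = 296
296 - 77 = 219
219 + 587 = 806
806 - 897 = -91 ≡ 886 (mod 977)

886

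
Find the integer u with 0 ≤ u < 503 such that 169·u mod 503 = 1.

By the extended Euclidean algorithm:
503 = 2·169 + 165
169 = 1·165 + 4
165 = 41·4 + 1
4 = 4·1 + 0
gcd(169, 503) = 1, so the inverse exists.
Bézout: 1 = 42·503 − 125·169.
So 169⁻¹ ≡ −125 ≡ 378 (mod 503).

378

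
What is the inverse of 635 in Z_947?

689

947 = 1×635 + 312
635 = 2×312 + 11
312 = 28×11 + 4
11 = 2×4 + 3
4 = 1×3 + 1
3 = 3×1 + 0
gcd(635, 947) = 1, so the inverse exists.
Bézout: 1 = 173×947 − 258×635.
So 635⁻¹ ≡ −258 ≡ 689 (mod 947).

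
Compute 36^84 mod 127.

107

84 in binary is 1010100, i.e. 84 = 64 + 16 + 4.
36^1 ≡ 36 (mod 127)
36^2 ≡ 36^2 = 1296 ≡ 26 (mod 127)
36^4 ≡ 26^2 = 676 ≡ 41 (mod 127)
36^8 ≡ 41^2 = 1681 ≡ 30 (mod 127)
36^16 ≡ 30^2 = 900 ≡ 11 (mod 127)
36^32 ≡ 11^2 = 121 (mod 127)
36^64 ≡ 121^2 = 14641 ≡ 36 (mod 127)
36^84 = 36^64 * 36^16 * 36^4 ≡ 36 * 11 * 41 (mod 127).
Accumulate the product:
36 * 11 = 396 ≡ 15
15 * 41 = 615 ≡ 107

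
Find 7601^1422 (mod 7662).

6211

Using repeated squaring:
1422 in binary is 10110001110, i.e. 1422 = 1024 + 256 + 128 + 8 + 4 + 2.
7601^1 ≡ 7601 (mod 7662)
7601^2 ≡ 7601^2 = 57775201 ≡ 3721 (mod 7662)
7601^4 ≡ 3721^2 = 13845841 ≡ 607 (mod 7662)
7601^8 ≡ 607^2 = 368449 ≡ 673 (mod 7662)
7601^16 ≡ 673^2 = 452929 ≡ 871 (mod 7662)
7601^32 ≡ 871^2 = 758641 ≡ 103 (mod 7662)
7601^64 ≡ 103^2 = 10609 ≡ 2947 (mod 7662)
7601^128 ≡ 2947^2 = 8684809 ≡ 3763 (mod 7662)
7601^256 ≡ 3763^2 = 14160169 ≡ 793 (mod 7662)
7601^512 ≡ 793^2 = 628849 ≡ 565 (mod 7662)
7601^1024 ≡ 565^2 = 319225 ≡ 5083 (mod 7662)
7601^1422 = 7601^1024 * 7601^256 * 7601^128 * 7601^8 * 7601^4 * 7601^2 ≡ 5083 * 793 * 3763 * 673 * 607 * 3721 (mod 7662).
Accumulate the product:
5083 * 793 = 4030819 ≡ 607
607 * 3763 = 2284141 ≡ 865
865 * 673 = 582145 ≡ 7495
7495 * 607 = 4549465 ≡ 5899
5899 * 3721 = 21950179 ≡ 6211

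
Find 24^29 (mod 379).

197

24^1 ≡ 24 (mod 379)
24^2 ≡ 24^2 = 576 ≡ 197 (mod 379)
24^4 ≡ 197^2 = 38809 ≡ 151 (mod 379)
24^8 ≡ 151^2 = 22801 ≡ 61 (mod 379)
24^16 ≡ 61^2 = 3721 ≡ 310 (mod 379)
24^29 = 24^16 × 24^8 × 24^4 × 24^1 ≡ 310 × 61 × 151 × 24 (mod 379).
Accumulate the product:
310 × 61 = 18910 ≡ 339
339 × 151 = 51189 ≡ 24
24 × 24 = 576 ≡ 197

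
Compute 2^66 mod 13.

Using repeated squaring:
66 in binary is 1000010, i.e. 66 = 64 + 2.
2^1 ≡ 2 (mod 13)
2^2 ≡ 2^2 = 4 (mod 13)
2^4 ≡ 4^2 = 16 ≡ 3 (mod 13)
2^8 ≡ 3^2 = 9 (mod 13)
2^16 ≡ 9^2 = 81 ≡ 3 (mod 13)
2^32 ≡ 3^2 = 9 (mod 13)
2^64 ≡ 9^2 = 81 ≡ 3 (mod 13)
2^66 = 2^64 × 2^2 ≡ 3 × 4 (mod 13).
3 × 4 = 12 ≡ 12 (mod 13).

12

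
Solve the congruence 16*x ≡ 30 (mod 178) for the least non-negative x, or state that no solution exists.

13

gcd(16, 178) = 2, and 2 | 30, so solutions exist.
Divide through by 2: 8*x ≡ 15 (mod 89).
8⁻¹ ≡ 78 (mod 89).
x ≡ 78*15 ≡ 13 (mod 89).
The smallest non-negative solution is x = 13.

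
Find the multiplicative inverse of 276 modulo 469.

By the extended Euclidean algorithm:
469 = 1×276 + 193
276 = 1×193 + 83
193 = 2×83 + 27
83 = 3×27 + 2
27 = 13×2 + 1
2 = 2×1 + 0
gcd(276, 469) = 1, so the inverse exists.
Back-substitute for 1:
1 = 1×27 − 13×2
  = −13×83 + 40×27
  = 40×193 − 93×83
  = −93×276 + 133×193
  = 133×469 − 226×276
So 276⁻¹ ≡ −226 ≡ 243 (mod 469).

243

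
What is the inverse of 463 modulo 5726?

By the extended Euclidean algorithm:
5726 = 12*463 + 170
463 = 2*170 + 123
170 = 1*123 + 47
123 = 2*47 + 29
47 = 1*29 + 18
29 = 1*18 + 11
18 = 1*11 + 7
11 = 1*7 + 4
7 = 1*4 + 3
4 = 1*3 + 1
3 = 3*1 + 0
gcd(463, 5726) = 1, so the inverse exists.
Back-substitute for 1:
1 = 1*4 − 1*3
  = −1*7 + 2*4
  = 2*11 − 3*7
  = −3*18 + 5*11
  = 5*29 − 8*18
  = −8*47 + 13*29
  = 13*123 − 34*47
  = −34*170 + 47*123
  = 47*463 − 128*170
  = −128*5726 + 1583*463
So 463⁻¹ ≡ 1583 (mod 5726).

1583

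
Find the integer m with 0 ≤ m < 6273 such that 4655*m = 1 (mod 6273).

Apply the Euclidean algorithm and back-substitute:
6273 = 1*4655 + 1618
4655 = 2*1618 + 1419
1618 = 1*1419 + 199
1419 = 7*199 + 26
199 = 7*26 + 17
26 = 1*17 + 9
17 = 1*9 + 8
9 = 1*8 + 1
8 = 8*1 + 0
gcd(4655, 6273) = 1, so the inverse exists.
Back-substitute for 1:
1 = 1*9 − 1*8
  = −1*17 + 2*9
  = 2*26 − 3*17
  = −3*199 + 23*26
  = 23*1419 − 164*199
  = −164*1618 + 187*1419
  = 187*4655 − 538*1618
  = −538*6273 + 725*4655
So 4655⁻¹ ≡ 725 (mod 6273).

725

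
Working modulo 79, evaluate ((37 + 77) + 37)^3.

52

37 + 77 = 114 ≡ 35 (mod 79)
35 + 37 = 72
(72)^3 ≡ 52 (mod 79)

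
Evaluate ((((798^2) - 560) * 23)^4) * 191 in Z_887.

(798)^2 ≡ 825 (mod 887)
825 - 560 = 265
265 * 23 = 6095 ≡ 773 (mod 887)
(773)^4 ≡ 572 (mod 887)
572 * 191 = 109252 ≡ 151 (mod 887)

151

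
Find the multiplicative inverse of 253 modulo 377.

Apply the Euclidean algorithm and back-substitute:
377 = 1·253 + 124
253 = 2·124 + 5
124 = 24·5 + 4
5 = 1·4 + 1
4 = 4·1 + 0
gcd(253, 377) = 1, so the inverse exists.
Bézout: 1 = −51·377 + 76·253.
So 253⁻¹ ≡ 76 (mod 377).

76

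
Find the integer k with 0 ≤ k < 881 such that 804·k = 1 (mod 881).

389

Run the extended Euclidean algorithm:
881 = 1×804 + 77
804 = 10×77 + 34
77 = 2×34 + 9
34 = 3×9 + 7
9 = 1×7 + 2
7 = 3×2 + 1
2 = 2×1 + 0
gcd(804, 881) = 1, so the inverse exists.
Bézout: 1 = −355×881 + 389×804.
So 804⁻¹ ≡ 389 (mod 881).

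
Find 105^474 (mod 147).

By square-and-multiply:
474 in binary is 111011010, i.e. 474 = 256 + 128 + 64 + 16 + 8 + 2.
105^1 ≡ 105 (mod 147)
105^2 ≡ 105^2 = 11025 ≡ 0 (mod 147)
105^4 ≡ 0^2 = 0 (mod 147)
105^8 ≡ 0^2 = 0 (mod 147)
105^16 ≡ 0^2 = 0 (mod 147)
105^32 ≡ 0^2 = 0 (mod 147)
105^64 ≡ 0^2 = 0 (mod 147)
105^128 ≡ 0^2 = 0 (mod 147)
105^256 ≡ 0^2 = 0 (mod 147)
105^474 = 105^256 × 105^128 × 105^64 × 105^16 × 105^8 × 105^2 ≡ 0 × 0 × 0 × 0 × 0 × 0 (mod 147).
Accumulate the product:
0 × 0 = 0
0 × 0 = 0
0 × 0 = 0
0 × 0 = 0
0 × 0 = 0

0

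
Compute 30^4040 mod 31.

1

Compute successive squares:
4040 in binary is 111111001000, i.e. 4040 = 2048 + 1024 + 512 + 256 + 128 + 64 + 8.
30^1 ≡ 30 (mod 31)
30^2 ≡ 30^2 = 900 ≡ 1 (mod 31)
30^4 ≡ 1^2 = 1 (mod 31)
30^8 ≡ 1^2 = 1 (mod 31)
30^16 ≡ 1^2 = 1 (mod 31)
30^32 ≡ 1^2 = 1 (mod 31)
30^64 ≡ 1^2 = 1 (mod 31)
30^128 ≡ 1^2 = 1 (mod 31)
30^256 ≡ 1^2 = 1 (mod 31)
30^512 ≡ 1^2 = 1 (mod 31)
30^1024 ≡ 1^2 = 1 (mod 31)
30^2048 ≡ 1^2 = 1 (mod 31)
30^4040 = 30^2048 · 30^1024 · 30^512 · 30^256 · 30^128 · 30^64 · 30^8 ≡ 1 · 1 · 1 · 1 · 1 · 1 · 1 (mod 31).
Accumulate the product:
1 · 1 = 1
1 · 1 = 1
1 · 1 = 1
1 · 1 = 1
1 · 1 = 1
1 · 1 = 1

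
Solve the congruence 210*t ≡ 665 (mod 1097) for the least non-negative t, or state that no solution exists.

186

gcd(210, 1097) = 1, so a unique solution mod 1097 exists.
210⁻¹ ≡ 350 (mod 1097).
t ≡ 350*665 ≡ 186 (mod 1097).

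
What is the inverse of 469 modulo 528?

349

528 = 1*469 + 59
469 = 7*59 + 56
59 = 1*56 + 3
56 = 18*3 + 2
3 = 1*2 + 1
2 = 2*1 + 0
gcd(469, 528) = 1, so the inverse exists.
Bézout: 1 = 159*528 − 179*469.
So 469⁻¹ ≡ −179 ≡ 349 (mod 528).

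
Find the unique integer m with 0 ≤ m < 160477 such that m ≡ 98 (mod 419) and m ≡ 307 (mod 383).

24819

419⁻¹ mod 383: 419×266 ≡ 1 (mod 383), so 419⁻¹ ≡ 266.
m = 98 + 419×((307 − 98)×266 mod 383) = 98 + 419×59 = 24819.
Check: 24819 mod 419 = 98, 24819 mod 383 = 307. ✓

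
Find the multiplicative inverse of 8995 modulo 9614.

3945

9614 = 1·8995 + 619
8995 = 14·619 + 329
619 = 1·329 + 290
329 = 1·290 + 39
290 = 7·39 + 17
39 = 2·17 + 5
17 = 3·5 + 2
5 = 2·2 + 1
2 = 2·1 + 0
gcd(8995, 9614) = 1, so the inverse exists.
Bézout: 1 = −3691·9614 + 3945·8995.
So 8995⁻¹ ≡ 3945 (mod 9614).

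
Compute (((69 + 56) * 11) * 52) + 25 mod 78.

77

69 + 56 = 125 ≡ 47 (mod 78)
47 * 11 = 517 ≡ 49 (mod 78)
49 * 52 = 2548 ≡ 52 (mod 78)
52 + 25 = 77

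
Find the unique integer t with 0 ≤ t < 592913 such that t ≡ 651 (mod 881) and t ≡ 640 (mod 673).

533656

881⁻¹ mod 673: 881×618 ≡ 1 (mod 673), so 881⁻¹ ≡ 618.
t = 651 + 881×((640 − 651)×618 mod 673) = 651 + 881×605 = 533656.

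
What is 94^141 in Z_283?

1

141 in binary is 10001101, i.e. 141 = 128 + 8 + 4 + 1.
94^1 ≡ 94 (mod 283)
94^2 ≡ 94^2 = 8836 ≡ 63 (mod 283)
94^4 ≡ 63^2 = 3969 ≡ 7 (mod 283)
94^8 ≡ 7^2 = 49 (mod 283)
94^16 ≡ 49^2 = 2401 ≡ 137 (mod 283)
94^32 ≡ 137^2 = 18769 ≡ 91 (mod 283)
94^64 ≡ 91^2 = 8281 ≡ 74 (mod 283)
94^128 ≡ 74^2 = 5476 ≡ 99 (mod 283)
94^141 = 94^128 · 94^8 · 94^4 · 94^1 ≡ 99 · 49 · 7 · 94 (mod 283).
Accumulate the product:
99 · 49 = 4851 ≡ 40
40 · 7 = 280
280 · 94 = 26320 ≡ 1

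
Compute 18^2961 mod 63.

2961 in binary is 101110010001, i.e. 2961 = 2048 + 512 + 256 + 128 + 16 + 1.
18^1 ≡ 18 (mod 63)
18^2 ≡ 18^2 = 324 ≡ 9 (mod 63)
18^4 ≡ 9^2 = 81 ≡ 18 (mod 63)
18^8 ≡ 18^2 = 324 ≡ 9 (mod 63)
18^16 ≡ 9^2 = 81 ≡ 18 (mod 63)
18^32 ≡ 18^2 = 324 ≡ 9 (mod 63)
18^64 ≡ 9^2 = 81 ≡ 18 (mod 63)
18^128 ≡ 18^2 = 324 ≡ 9 (mod 63)
18^256 ≡ 9^2 = 81 ≡ 18 (mod 63)
18^512 ≡ 18^2 = 324 ≡ 9 (mod 63)
18^1024 ≡ 9^2 = 81 ≡ 18 (mod 63)
18^2048 ≡ 18^2 = 324 ≡ 9 (mod 63)
18^2961 = 18^2048 · 18^512 · 18^256 · 18^128 · 18^16 · 18^1 ≡ 9 · 9 · 18 · 9 · 18 · 18 (mod 63).
Accumulate the product:
9 · 9 = 81 ≡ 18
18 · 18 = 324 ≡ 9
9 · 9 = 81 ≡ 18
18 · 18 = 324 ≡ 9
9 · 18 = 162 ≡ 36

36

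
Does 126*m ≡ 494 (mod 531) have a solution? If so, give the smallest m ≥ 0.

no solution

gcd(126, 531) = 9, and 9 does not divide 494.
So the congruence has no solution.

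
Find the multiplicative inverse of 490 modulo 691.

Apply the Euclidean algorithm and back-substitute:
691 = 1*490 + 201
490 = 2*201 + 88
201 = 2*88 + 25
88 = 3*25 + 13
25 = 1*13 + 12
13 = 1*12 + 1
12 = 12*1 + 0
gcd(490, 691) = 1, so the inverse exists.
Back-substitute for 1:
1 = 1*13 − 1*12
  = −1*25 + 2*13
  = 2*88 − 7*25
  = −7*201 + 16*88
  = 16*490 − 39*201
  = −39*691 + 55*490
So 490⁻¹ ≡ 55 (mod 691).

55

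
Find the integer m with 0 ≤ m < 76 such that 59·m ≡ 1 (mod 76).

By the extended Euclidean algorithm:
76 = 1*59 + 17
59 = 3*17 + 8
17 = 2*8 + 1
8 = 8*1 + 0
gcd(59, 76) = 1, so the inverse exists.
Back-substitute for 1:
1 = 1*17 − 2*8
  = −2*59 + 7*17
  = 7*76 − 9*59
So 59⁻¹ ≡ −9 ≡ 67 (mod 76).

67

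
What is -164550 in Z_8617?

7790

-164550 = -20·8617 + 7790, so -164550 ≡ 7790 (mod 8617).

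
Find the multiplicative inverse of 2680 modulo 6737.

Apply the Euclidean algorithm and back-substitute:
6737 = 2·2680 + 1377
2680 = 1·1377 + 1303
1377 = 1·1303 + 74
1303 = 17·74 + 45
74 = 1·45 + 29
45 = 1·29 + 16
29 = 1·16 + 13
16 = 1·13 + 3
13 = 4·3 + 1
3 = 3·1 + 0
gcd(2680, 6737) = 1, so the inverse exists.
Bézout: 1 = 833·6737 − 2094·2680.
So 2680⁻¹ ≡ −2094 ≡ 4643 (mod 6737).

4643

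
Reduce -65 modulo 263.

198

-65 = -1·263 + 198, so -65 ≡ 198 (mod 263).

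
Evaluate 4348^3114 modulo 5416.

Using repeated squaring:
4348^1 ≡ 4348 (mod 5416)
4348^2 ≡ 4348^2 = 18905104 ≡ 3264 (mod 5416)
4348^4 ≡ 3264^2 = 10653696 ≡ 424 (mod 5416)
4348^8 ≡ 424^2 = 179776 ≡ 1048 (mod 5416)
4348^16 ≡ 1048^2 = 1098304 ≡ 4272 (mod 5416)
4348^32 ≡ 4272^2 = 18249984 ≡ 3480 (mod 5416)
4348^64 ≡ 3480^2 = 12110400 ≡ 224 (mod 5416)
4348^128 ≡ 224^2 = 50176 ≡ 1432 (mod 5416)
4348^256 ≡ 1432^2 = 2050624 ≡ 3376 (mod 5416)
4348^512 ≡ 3376^2 = 11397376 ≡ 2112 (mod 5416)
4348^1024 ≡ 2112^2 = 4460544 ≡ 3176 (mod 5416)
4348^2048 ≡ 3176^2 = 10086976 ≡ 2384 (mod 5416)
4348^3114 = 4348^2048 × 4348^1024 × 4348^32 × 4348^8 × 4348^2 ≡ 2384 × 3176 × 3480 × 1048 × 3264 (mod 5416).
Accumulate the product:
2384 × 3176 = 7571584 ≡ 16
16 × 3480 = 55680 ≡ 1520
1520 × 1048 = 1592960 ≡ 656
656 × 3264 = 2141184 ≡ 1864

1864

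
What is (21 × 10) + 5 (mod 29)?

12

21 × 10 = 210 ≡ 7 (mod 29)
7 + 5 = 12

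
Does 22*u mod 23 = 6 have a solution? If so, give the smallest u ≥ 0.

17

gcd(22, 23) = 1, so a unique solution mod 23 exists.
22⁻¹ ≡ 22 (mod 23).
u ≡ 22*6 ≡ 17 (mod 23).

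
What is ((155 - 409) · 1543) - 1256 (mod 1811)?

1620

155 - 409 = -254 ≡ 1557 (mod 1811)
1557 · 1543 = 2402451 ≡ 1065 (mod 1811)
1065 - 1256 = -191 ≡ 1620 (mod 1811)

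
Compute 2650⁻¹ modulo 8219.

8219 = 3×2650 + 269
2650 = 9×269 + 229
269 = 1×229 + 40
229 = 5×40 + 29
40 = 1×29 + 11
29 = 2×11 + 7
11 = 1×7 + 4
7 = 1×4 + 3
4 = 1×3 + 1
3 = 3×1 + 0
gcd(2650, 8219) = 1, so the inverse exists.
Bézout: 1 = 729×8219 − 2261×2650.
So 2650⁻¹ ≡ −2261 ≡ 5958 (mod 8219).

5958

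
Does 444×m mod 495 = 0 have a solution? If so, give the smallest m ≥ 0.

gcd(444, 495) = 3, and 3 | 0, so solutions exist.
Divide through by 3: 148×m mod 165 = 0.
148⁻¹ ≡ 97 (mod 165).
m ≡ 97×0 ≡ 0 (mod 165).
The smallest non-negative solution is m = 0.

0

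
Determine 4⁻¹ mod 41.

Apply the Euclidean algorithm and back-substitute:
41 = 10·4 + 1
4 = 4·1 + 0
gcd(4, 41) = 1, so the inverse exists.
Bézout: 1 = 1·41 − 10·4.
So 4⁻¹ ≡ −10 ≡ 31 (mod 41).

31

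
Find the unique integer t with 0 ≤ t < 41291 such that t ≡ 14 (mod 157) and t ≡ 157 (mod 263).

157⁻¹ mod 263: 157·196 ≡ 1 (mod 263), so 157⁻¹ ≡ 196.
t = 14 + 157·((157 − 14)·196 mod 263) = 14 + 157·150 = 23564.
Check: 23564 mod 157 = 14, 23564 mod 263 = 157. ✓

23564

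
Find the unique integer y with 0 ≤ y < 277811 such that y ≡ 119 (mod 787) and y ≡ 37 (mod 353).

787⁻¹ mod 353: 787*292 ≡ 1 (mod 353), so 787⁻¹ ≡ 292.
y = 119 + 787*((37 − 119)*292 mod 353) = 119 + 787*60 = 47339.

47339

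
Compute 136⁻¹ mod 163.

163 = 1·136 + 27
136 = 5·27 + 1
27 = 27·1 + 0
gcd(136, 163) = 1, so the inverse exists.
Back-substitute for 1:
1 = 1·136 − 5·27
  = −5·163 + 6·136
So 136⁻¹ ≡ 6 (mod 163).

6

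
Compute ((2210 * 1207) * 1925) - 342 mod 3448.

576

2210 * 1207 = 2667470 ≡ 2166 (mod 3448)
2166 * 1925 = 4169550 ≡ 918 (mod 3448)
918 - 342 = 576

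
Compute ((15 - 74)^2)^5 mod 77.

67

15 - 74 = -59 ≡ 18 (mod 77)
(18)^2 ≡ 16 (mod 77)
(16)^5 ≡ 67 (mod 77)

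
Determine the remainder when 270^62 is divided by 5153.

5070

Using repeated squaring:
270^1 ≡ 270 (mod 5153)
270^2 ≡ 270^2 = 72900 ≡ 758 (mod 5153)
270^4 ≡ 758^2 = 574564 ≡ 2581 (mod 5153)
270^8 ≡ 2581^2 = 6661561 ≡ 3885 (mod 5153)
270^16 ≡ 3885^2 = 15093225 ≡ 88 (mod 5153)
270^32 ≡ 88^2 = 7744 ≡ 2591 (mod 5153)
270^62 = 270^32 * 270^16 * 270^8 * 270^4 * 270^2 ≡ 2591 * 88 * 3885 * 2581 * 758 (mod 5153).
Accumulate the product:
2591 * 88 = 228008 ≡ 1276
1276 * 3885 = 4957260 ≡ 74
74 * 2581 = 190994 ≡ 333
333 * 758 = 252414 ≡ 5070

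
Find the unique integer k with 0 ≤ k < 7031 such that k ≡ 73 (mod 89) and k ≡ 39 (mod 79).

3989

89⁻¹ mod 79: 89·8 ≡ 1 (mod 79), so 89⁻¹ ≡ 8.
k = 73 + 89·((39 − 73)·8 mod 79) = 73 + 89·44 = 3989.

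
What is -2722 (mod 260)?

-2722 = -11·260 + 138, so -2722 ≡ 138 (mod 260).

138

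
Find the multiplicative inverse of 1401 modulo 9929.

Run the extended Euclidean algorithm:
9929 = 7*1401 + 122
1401 = 11*122 + 59
122 = 2*59 + 4
59 = 14*4 + 3
4 = 1*3 + 1
3 = 3*1 + 0
gcd(1401, 9929) = 1, so the inverse exists.
Bézout: 1 = 356*9929 − 2523*1401.
So 1401⁻¹ ≡ −2523 ≡ 7406 (mod 9929).

7406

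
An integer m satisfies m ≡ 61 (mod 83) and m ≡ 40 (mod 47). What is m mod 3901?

83⁻¹ mod 47: 83×17 ≡ 1 (mod 47), so 83⁻¹ ≡ 17.
m = 61 + 83×((40 − 61)×17 mod 47) = 61 + 83×19 = 1638.
Check: 1638 mod 83 = 61, 1638 mod 47 = 40. ✓

1638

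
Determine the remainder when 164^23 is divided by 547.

132

Using repeated squaring:
23 in binary is 10111, i.e. 23 = 16 + 4 + 2 + 1.
164^1 ≡ 164 (mod 547)
164^2 ≡ 164^2 = 26896 ≡ 93 (mod 547)
164^4 ≡ 93^2 = 8649 ≡ 444 (mod 547)
164^8 ≡ 444^2 = 197136 ≡ 216 (mod 547)
164^16 ≡ 216^2 = 46656 ≡ 161 (mod 547)
164^23 = 164^16 * 164^4 * 164^2 * 164^1 ≡ 161 * 444 * 93 * 164 (mod 547).
Accumulate the product:
161 * 444 = 71484 ≡ 374
374 * 93 = 34782 ≡ 321
321 * 164 = 52644 ≡ 132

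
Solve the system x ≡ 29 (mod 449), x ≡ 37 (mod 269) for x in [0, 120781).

5417

449⁻¹ mod 269: 449×136 ≡ 1 (mod 269), so 449⁻¹ ≡ 136.
x = 29 + 449×((37 − 29)×136 mod 269) = 29 + 449×12 = 5417.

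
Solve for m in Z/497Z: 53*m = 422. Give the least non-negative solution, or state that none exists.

gcd(53, 497) = 1, so a unique solution mod 497 exists.
53⁻¹ ≡ 422 (mod 497).
m ≡ 422*422 ≡ 158 (mod 497).

158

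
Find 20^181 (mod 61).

Using repeated squaring:
181 in binary is 10110101, i.e. 181 = 128 + 32 + 16 + 4 + 1.
20^1 ≡ 20 (mod 61)
20^2 ≡ 20^2 = 400 ≡ 34 (mod 61)
20^4 ≡ 34^2 = 1156 ≡ 58 (mod 61)
20^8 ≡ 58^2 = 3364 ≡ 9 (mod 61)
20^16 ≡ 9^2 = 81 ≡ 20 (mod 61)
20^32 ≡ 20^2 = 400 ≡ 34 (mod 61)
20^64 ≡ 34^2 = 1156 ≡ 58 (mod 61)
20^128 ≡ 58^2 = 3364 ≡ 9 (mod 61)
20^181 = 20^128 · 20^32 · 20^16 · 20^4 · 20^1 ≡ 9 · 34 · 20 · 58 · 20 (mod 61).
Accumulate the product:
9 · 34 = 306 ≡ 1
1 · 20 = 20
20 · 58 = 1160 ≡ 1
1 · 20 = 20

20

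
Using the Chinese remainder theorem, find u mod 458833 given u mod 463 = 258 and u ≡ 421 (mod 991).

428533

463⁻¹ mod 991: 463*869 ≡ 1 (mod 991), so 463⁻¹ ≡ 869.
u = 258 + 463*((421 − 258)*869 mod 991) = 258 + 463*925 = 428533.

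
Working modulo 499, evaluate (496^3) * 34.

80

(496)^3 ≡ 472 (mod 499)
472 * 34 = 16048 ≡ 80 (mod 499)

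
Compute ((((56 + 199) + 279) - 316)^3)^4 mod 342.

64

56 + 199 = 255
255 + 279 = 534 ≡ 192 (mod 342)
192 - 316 = -124 ≡ 218 (mod 342)
(218)^3 ≡ 26 (mod 342)
(26)^4 ≡ 64 (mod 342)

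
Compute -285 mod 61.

-285 = -5*61 + 20, so -285 ≡ 20 (mod 61).

20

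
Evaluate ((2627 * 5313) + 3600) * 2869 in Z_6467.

2627 * 5313 = 13957251 ≡ 1465 (mod 6467)
1465 + 3600 = 5065
5065 * 2869 = 14531485 ≡ 136 (mod 6467)

136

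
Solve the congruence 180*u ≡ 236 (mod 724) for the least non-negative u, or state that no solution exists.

126

gcd(180, 724) = 4, and 4 | 236, so solutions exist.
Divide through by 4: 45*u ≡ 59 mod 181.
45⁻¹ ≡ 177 (mod 181).
u ≡ 177*59 ≡ 126 (mod 181).
The smallest non-negative solution is u = 126.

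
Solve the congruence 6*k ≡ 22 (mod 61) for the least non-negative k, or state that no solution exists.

24

gcd(6, 61) = 1, so a unique solution mod 61 exists.
6⁻¹ ≡ 51 (mod 61).
k ≡ 51*22 ≡ 24 (mod 61).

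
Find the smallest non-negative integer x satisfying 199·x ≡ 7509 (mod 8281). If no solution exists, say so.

gcd(199, 8281) = 1, so a unique solution mod 8281 exists.
199⁻¹ ≡ 6991 (mod 8281).
x ≡ 6991·7509 ≡ 2160 (mod 8281).

2160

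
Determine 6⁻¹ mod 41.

7

41 = 6*6 + 5
6 = 1*5 + 1
5 = 5*1 + 0
gcd(6, 41) = 1, so the inverse exists.
Bézout: 1 = −1*41 + 7*6.
So 6⁻¹ ≡ 7 (mod 41).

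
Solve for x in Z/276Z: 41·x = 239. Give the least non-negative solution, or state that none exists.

gcd(41, 276) = 1, so a unique solution mod 276 exists.
41⁻¹ ≡ 101 (mod 276).
x ≡ 101·239 ≡ 127 (mod 276).

127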